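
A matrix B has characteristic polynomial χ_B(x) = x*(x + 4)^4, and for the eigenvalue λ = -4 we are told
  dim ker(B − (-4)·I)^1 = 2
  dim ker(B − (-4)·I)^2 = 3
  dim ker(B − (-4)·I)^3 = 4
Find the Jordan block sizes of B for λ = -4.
Block sizes for λ = -4: [3, 1]

From the dimensions of kernels of powers, the number of Jordan blocks of size at least j is d_j − d_{j−1} where d_j = dim ker(N^j) (with d_0 = 0). Computing the differences gives [2, 1, 1].
The number of blocks of size exactly k is (#blocks of size ≥ k) − (#blocks of size ≥ k + 1), so the partition is: 1 block(s) of size 1, 1 block(s) of size 3.
In nonincreasing order the block sizes are [3, 1].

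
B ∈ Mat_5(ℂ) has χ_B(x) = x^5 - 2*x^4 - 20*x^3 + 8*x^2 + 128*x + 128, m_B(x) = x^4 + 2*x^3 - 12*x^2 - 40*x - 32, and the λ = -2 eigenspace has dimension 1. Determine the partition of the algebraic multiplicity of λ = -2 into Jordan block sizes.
Block sizes for λ = -2: [3]

Step 1 — from the characteristic polynomial, algebraic multiplicity of λ = -2 is 3. From dim ker(B − (-2)·I) = 1, there are exactly 1 Jordan blocks for λ = -2.
Step 2 — from the minimal polynomial, the factor (x + 2)^3 tells us the largest block for λ = -2 has size 3.
Step 3 — with total size 3, 1 blocks, and largest block 3, the block sizes (in nonincreasing order) are [3].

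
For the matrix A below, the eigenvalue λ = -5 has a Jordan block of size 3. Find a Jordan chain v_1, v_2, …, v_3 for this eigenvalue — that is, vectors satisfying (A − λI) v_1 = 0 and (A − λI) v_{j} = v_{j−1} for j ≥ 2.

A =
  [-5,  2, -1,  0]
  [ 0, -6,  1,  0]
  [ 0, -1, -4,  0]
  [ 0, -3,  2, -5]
A Jordan chain for λ = -5 of length 3:
v_1 = (-1, 0, 0, 1)ᵀ
v_2 = (2, -1, -1, -3)ᵀ
v_3 = (0, 1, 0, 0)ᵀ

Let N = A − (-5)·I. We want v_3 with N^3 v_3 = 0 but N^2 v_3 ≠ 0; then v_{j-1} := N · v_j for j = 3, …, 2.

Pick v_3 = (0, 1, 0, 0)ᵀ.
Then v_2 = N · v_3 = (2, -1, -1, -3)ᵀ.
Then v_1 = N · v_2 = (-1, 0, 0, 1)ᵀ.

Sanity check: (A − (-5)·I) v_1 = (0, 0, 0, 0)ᵀ = 0. ✓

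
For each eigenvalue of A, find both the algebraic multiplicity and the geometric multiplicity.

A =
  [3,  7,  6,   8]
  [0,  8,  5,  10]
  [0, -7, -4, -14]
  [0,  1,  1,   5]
λ = 3: alg = 4, geom = 2

Step 1 — factor the characteristic polynomial to read off the algebraic multiplicities:
  χ_A(x) = (x - 3)^4

Step 2 — compute geometric multiplicities via the rank-nullity identity g(λ) = n − rank(A − λI):
  rank(A − (3)·I) = 2, so dim ker(A − (3)·I) = n − 2 = 2

Summary:
  λ = 3: algebraic multiplicity = 4, geometric multiplicity = 2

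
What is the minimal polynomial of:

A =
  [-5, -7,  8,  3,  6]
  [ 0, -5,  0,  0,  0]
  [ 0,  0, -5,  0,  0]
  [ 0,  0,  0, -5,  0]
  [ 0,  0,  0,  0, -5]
x^2 + 10*x + 25

The characteristic polynomial is χ_A(x) = (x + 5)^5, so the eigenvalues are known. The minimal polynomial is
  m_A(x) = Π_λ (x − λ)^{k_λ}
where k_λ is the size of the *largest* Jordan block for λ (equivalently, the smallest k with (A − λI)^k v = 0 for every generalised eigenvector v of λ).

  λ = -5: largest Jordan block has size 2, contributing (x + 5)^2

So m_A(x) = (x + 5)^2 = x^2 + 10*x + 25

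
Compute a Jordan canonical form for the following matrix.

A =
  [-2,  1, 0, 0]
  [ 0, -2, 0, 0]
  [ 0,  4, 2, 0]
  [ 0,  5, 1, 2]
J_2(-2) ⊕ J_2(2)

The characteristic polynomial is
  det(x·I − A) = x^4 - 8*x^2 + 16 = (x - 2)^2*(x + 2)^2

Eigenvalues and multiplicities (the geometric multiplicity of λ is n − rank(A − λI), which equals the number of Jordan blocks for λ):
  λ = -2: algebraic multiplicity = 2, geometric multiplicity = 1
  λ = 2: algebraic multiplicity = 2, geometric multiplicity = 1

Determining the block sizes for each eigenvalue:
  λ = -2: one block (gm = 1), so the single block has size am = 2 → block sizes [2]
  λ = 2: one block (gm = 1), so the single block has size am = 2 → block sizes [2]

Assembling the blocks gives a Jordan form
J =
  [-2,  1, 0, 0]
  [ 0, -2, 0, 0]
  [ 0,  0, 2, 1]
  [ 0,  0, 0, 2]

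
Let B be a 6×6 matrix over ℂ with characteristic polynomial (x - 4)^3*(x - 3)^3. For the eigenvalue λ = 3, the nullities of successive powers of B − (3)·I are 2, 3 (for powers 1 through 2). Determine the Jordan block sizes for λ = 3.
Block sizes for λ = 3: [2, 1]

From the dimensions of kernels of powers, the number of Jordan blocks of size at least j is d_j − d_{j−1} where d_j = dim ker(N^j) (with d_0 = 0). Computing the differences gives [2, 1].
The number of blocks of size exactly k is (#blocks of size ≥ k) − (#blocks of size ≥ k + 1), so the partition is: 1 block(s) of size 1, 1 block(s) of size 2.
In nonincreasing order the block sizes are [2, 1].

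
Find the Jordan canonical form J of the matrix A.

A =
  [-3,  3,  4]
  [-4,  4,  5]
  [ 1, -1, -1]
J_3(0)

The characteristic polynomial is
  det(x·I − A) = x^3

Eigenvalues and multiplicities (the geometric multiplicity of λ is n − rank(A − λI), which equals the number of Jordan blocks for λ):
  λ = 0: algebraic multiplicity = 3, geometric multiplicity = 1

Determining the block sizes for each eigenvalue:
  λ = 0: one block (gm = 1), so the single block has size am = 3 → block sizes [3]

Assembling the blocks gives a Jordan form
J =
  [0, 1, 0]
  [0, 0, 1]
  [0, 0, 0]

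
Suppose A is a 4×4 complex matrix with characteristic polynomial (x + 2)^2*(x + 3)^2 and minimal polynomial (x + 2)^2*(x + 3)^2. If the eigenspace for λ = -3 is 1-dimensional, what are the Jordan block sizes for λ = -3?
Block sizes for λ = -3: [2]

Step 1 — from the characteristic polynomial, algebraic multiplicity of λ = -3 is 2. From dim ker(A − (-3)·I) = 1, there are exactly 1 Jordan blocks for λ = -3.
Step 2 — from the minimal polynomial, the factor (x + 3)^2 tells us the largest block for λ = -3 has size 2.
Step 3 — with total size 2, 1 blocks, and largest block 2, the block sizes (in nonincreasing order) are [2].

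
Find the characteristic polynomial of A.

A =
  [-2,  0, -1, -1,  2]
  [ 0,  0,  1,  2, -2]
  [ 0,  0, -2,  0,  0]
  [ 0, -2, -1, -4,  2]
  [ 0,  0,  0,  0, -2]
x^5 + 10*x^4 + 40*x^3 + 80*x^2 + 80*x + 32

Expanding det(x·I − A) (e.g. by cofactor expansion or by noting that A is similar to its Jordan form J, which has the same characteristic polynomial as A) gives
  χ_A(x) = x^5 + 10*x^4 + 40*x^3 + 80*x^2 + 80*x + 32
which factors as (x + 2)^5. The eigenvalues (with algebraic multiplicities) are λ = -2 with multiplicity 5.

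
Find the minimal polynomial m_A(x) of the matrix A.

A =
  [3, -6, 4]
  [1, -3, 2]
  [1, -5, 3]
x^3 - 3*x^2 + 3*x - 1

The characteristic polynomial is χ_A(x) = (x - 1)^3, so the eigenvalues are known. The minimal polynomial is
  m_A(x) = Π_λ (x − λ)^{k_λ}
where k_λ is the size of the *largest* Jordan block for λ (equivalently, the smallest k with (A − λI)^k v = 0 for every generalised eigenvector v of λ).

  λ = 1: largest Jordan block has size 3, contributing (x − 1)^3

So m_A(x) = (x - 1)^3 = x^3 - 3*x^2 + 3*x - 1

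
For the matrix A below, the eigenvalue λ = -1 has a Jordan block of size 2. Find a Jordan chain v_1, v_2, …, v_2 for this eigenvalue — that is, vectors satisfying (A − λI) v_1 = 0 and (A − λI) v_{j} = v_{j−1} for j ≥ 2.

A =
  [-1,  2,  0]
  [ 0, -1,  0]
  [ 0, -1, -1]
A Jordan chain for λ = -1 of length 2:
v_1 = (2, 0, -1)ᵀ
v_2 = (0, 1, 0)ᵀ

Let N = A − (-1)·I. We want v_2 with N^2 v_2 = 0 but N^1 v_2 ≠ 0; then v_{j-1} := N · v_j for j = 2, …, 2.

Pick v_2 = (0, 1, 0)ᵀ.
Then v_1 = N · v_2 = (2, 0, -1)ᵀ.

Sanity check: (A − (-1)·I) v_1 = (0, 0, 0)ᵀ = 0. ✓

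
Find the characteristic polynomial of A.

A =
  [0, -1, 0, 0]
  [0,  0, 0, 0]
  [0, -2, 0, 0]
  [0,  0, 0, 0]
x^4

Expanding det(x·I − A) (e.g. by cofactor expansion or by noting that A is similar to its Jordan form J, which has the same characteristic polynomial as A) gives
  χ_A(x) = x^4
which factors as x^4. The eigenvalues (with algebraic multiplicities) are λ = 0 with multiplicity 4.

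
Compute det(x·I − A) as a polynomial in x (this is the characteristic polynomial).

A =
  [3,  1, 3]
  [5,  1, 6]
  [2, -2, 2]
x^3 - 6*x^2 + 12*x - 8

Expanding det(x·I − A) (e.g. by cofactor expansion or by noting that A is similar to its Jordan form J, which has the same characteristic polynomial as A) gives
  χ_A(x) = x^3 - 6*x^2 + 12*x - 8
which factors as (x - 2)^3. The eigenvalues (with algebraic multiplicities) are λ = 2 with multiplicity 3.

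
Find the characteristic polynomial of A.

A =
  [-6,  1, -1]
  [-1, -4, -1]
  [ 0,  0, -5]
x^3 + 15*x^2 + 75*x + 125

Expanding det(x·I − A) (e.g. by cofactor expansion or by noting that A is similar to its Jordan form J, which has the same characteristic polynomial as A) gives
  χ_A(x) = x^3 + 15*x^2 + 75*x + 125
which factors as (x + 5)^3. The eigenvalues (with algebraic multiplicities) are λ = -5 with multiplicity 3.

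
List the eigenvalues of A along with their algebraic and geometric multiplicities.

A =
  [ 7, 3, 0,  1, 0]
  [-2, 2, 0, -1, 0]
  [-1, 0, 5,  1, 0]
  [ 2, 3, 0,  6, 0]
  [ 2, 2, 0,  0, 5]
λ = 5: alg = 5, geom = 3

Step 1 — factor the characteristic polynomial to read off the algebraic multiplicities:
  χ_A(x) = (x - 5)^5

Step 2 — compute geometric multiplicities via the rank-nullity identity g(λ) = n − rank(A − λI):
  rank(A − (5)·I) = 2, so dim ker(A − (5)·I) = n − 2 = 3

Summary:
  λ = 5: algebraic multiplicity = 5, geometric multiplicity = 3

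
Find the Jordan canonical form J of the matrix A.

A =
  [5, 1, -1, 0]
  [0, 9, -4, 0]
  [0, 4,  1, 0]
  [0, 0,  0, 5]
J_2(5) ⊕ J_1(5) ⊕ J_1(5)

The characteristic polynomial is
  det(x·I − A) = x^4 - 20*x^3 + 150*x^2 - 500*x + 625 = (x - 5)^4

Eigenvalues and multiplicities (the geometric multiplicity of λ is n − rank(A − λI), which equals the number of Jordan blocks for λ):
  λ = 5: algebraic multiplicity = 4, geometric multiplicity = 3

Determining the block sizes for each eigenvalue:
  λ = 5: 3 blocks summing to 4 forces exactly one block of size 2 and the rest size 1 → block sizes [2, 1, 1]

Assembling the blocks gives a Jordan form
J =
  [5, 1, 0, 0]
  [0, 5, 0, 0]
  [0, 0, 5, 0]
  [0, 0, 0, 5]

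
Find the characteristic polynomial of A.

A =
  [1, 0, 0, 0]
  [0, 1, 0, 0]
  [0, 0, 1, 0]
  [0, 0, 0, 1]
x^4 - 4*x^3 + 6*x^2 - 4*x + 1

Expanding det(x·I − A) (e.g. by cofactor expansion or by noting that A is similar to its Jordan form J, which has the same characteristic polynomial as A) gives
  χ_A(x) = x^4 - 4*x^3 + 6*x^2 - 4*x + 1
which factors as (x - 1)^4. The eigenvalues (with algebraic multiplicities) are λ = 1 with multiplicity 4.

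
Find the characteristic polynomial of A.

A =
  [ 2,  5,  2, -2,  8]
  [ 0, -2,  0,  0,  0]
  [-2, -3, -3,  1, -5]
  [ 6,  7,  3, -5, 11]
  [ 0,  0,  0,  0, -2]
x^5 + 10*x^4 + 40*x^3 + 80*x^2 + 80*x + 32

Expanding det(x·I − A) (e.g. by cofactor expansion or by noting that A is similar to its Jordan form J, which has the same characteristic polynomial as A) gives
  χ_A(x) = x^5 + 10*x^4 + 40*x^3 + 80*x^2 + 80*x + 32
which factors as (x + 2)^5. The eigenvalues (with algebraic multiplicities) are λ = -2 with multiplicity 5.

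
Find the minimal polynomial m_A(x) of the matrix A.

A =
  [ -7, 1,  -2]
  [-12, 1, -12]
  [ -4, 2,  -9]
x^2 + 10*x + 25

The characteristic polynomial is χ_A(x) = (x + 5)^3, so the eigenvalues are known. The minimal polynomial is
  m_A(x) = Π_λ (x − λ)^{k_λ}
where k_λ is the size of the *largest* Jordan block for λ (equivalently, the smallest k with (A − λI)^k v = 0 for every generalised eigenvector v of λ).

  λ = -5: largest Jordan block has size 2, contributing (x + 5)^2

So m_A(x) = (x + 5)^2 = x^2 + 10*x + 25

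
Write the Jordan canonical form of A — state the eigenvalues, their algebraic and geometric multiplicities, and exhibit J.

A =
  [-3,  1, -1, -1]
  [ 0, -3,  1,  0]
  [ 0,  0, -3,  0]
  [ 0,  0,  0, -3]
J_3(-3) ⊕ J_1(-3)

The characteristic polynomial is
  det(x·I − A) = x^4 + 12*x^3 + 54*x^2 + 108*x + 81 = (x + 3)^4

Eigenvalues and multiplicities (the geometric multiplicity of λ is n − rank(A − λI), which equals the number of Jordan blocks for λ):
  λ = -3: algebraic multiplicity = 4, geometric multiplicity = 2

Determining the block sizes for each eigenvalue:
  λ = -3: with am = 4 and gm = 2, the partition is not yet determined (e.g. several partitions of 4 into 2 parts exist). Let N = A − (-3)·I. Computing rank(N^1) = 2, rank(N^2) = 1, rank(N^3) = 0; the number of blocks of size ≥ j is rank(N^{j−1}) − rank(N^j), giving [2, 1, 1]. So we have 1 block(s) of size 3, 1 block(s) of size 1 → block sizes [3, 1]

Assembling the blocks gives a Jordan form
J =
  [-3,  1,  0,  0]
  [ 0, -3,  1,  0]
  [ 0,  0, -3,  0]
  [ 0,  0,  0, -3]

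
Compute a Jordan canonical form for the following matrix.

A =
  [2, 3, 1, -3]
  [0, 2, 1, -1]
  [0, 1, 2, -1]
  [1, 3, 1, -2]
J_3(1) ⊕ J_1(1)

The characteristic polynomial is
  det(x·I − A) = x^4 - 4*x^3 + 6*x^2 - 4*x + 1 = (x - 1)^4

Eigenvalues and multiplicities (the geometric multiplicity of λ is n − rank(A − λI), which equals the number of Jordan blocks for λ):
  λ = 1: algebraic multiplicity = 4, geometric multiplicity = 2

Determining the block sizes for each eigenvalue:
  λ = 1: with am = 4 and gm = 2, the partition is not yet determined (e.g. several partitions of 4 into 2 parts exist). Let N = A − (1)·I. Computing rank(N^1) = 2, rank(N^2) = 1, rank(N^3) = 0; the number of blocks of size ≥ j is rank(N^{j−1}) − rank(N^j), giving [2, 1, 1]. So we have 1 block(s) of size 3, 1 block(s) of size 1 → block sizes [3, 1]

Assembling the blocks gives a Jordan form
J =
  [1, 1, 0, 0]
  [0, 1, 1, 0]
  [0, 0, 1, 0]
  [0, 0, 0, 1]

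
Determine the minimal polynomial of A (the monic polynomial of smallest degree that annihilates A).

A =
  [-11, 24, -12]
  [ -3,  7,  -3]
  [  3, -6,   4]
x^2 + x - 2

The characteristic polynomial is χ_A(x) = (x - 1)^2*(x + 2), so the eigenvalues are known. The minimal polynomial is
  m_A(x) = Π_λ (x − λ)^{k_λ}
where k_λ is the size of the *largest* Jordan block for λ (equivalently, the smallest k with (A − λI)^k v = 0 for every generalised eigenvector v of λ).

  λ = -2: largest Jordan block has size 1, contributing (x + 2)
  λ = 1: largest Jordan block has size 1, contributing (x − 1)

So m_A(x) = (x - 1)*(x + 2) = x^2 + x - 2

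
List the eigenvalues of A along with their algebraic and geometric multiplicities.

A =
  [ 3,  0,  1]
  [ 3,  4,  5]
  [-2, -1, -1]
λ = 2: alg = 3, geom = 1

Step 1 — factor the characteristic polynomial to read off the algebraic multiplicities:
  χ_A(x) = (x - 2)^3

Step 2 — compute geometric multiplicities via the rank-nullity identity g(λ) = n − rank(A − λI):
  rank(A − (2)·I) = 2, so dim ker(A − (2)·I) = n − 2 = 1

Summary:
  λ = 2: algebraic multiplicity = 3, geometric multiplicity = 1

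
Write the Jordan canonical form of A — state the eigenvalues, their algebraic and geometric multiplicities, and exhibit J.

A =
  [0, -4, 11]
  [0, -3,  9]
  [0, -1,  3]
J_3(0)

The characteristic polynomial is
  det(x·I − A) = x^3

Eigenvalues and multiplicities (the geometric multiplicity of λ is n − rank(A − λI), which equals the number of Jordan blocks for λ):
  λ = 0: algebraic multiplicity = 3, geometric multiplicity = 1

Determining the block sizes for each eigenvalue:
  λ = 0: one block (gm = 1), so the single block has size am = 3 → block sizes [3]

Assembling the blocks gives a Jordan form
J =
  [0, 1, 0]
  [0, 0, 1]
  [0, 0, 0]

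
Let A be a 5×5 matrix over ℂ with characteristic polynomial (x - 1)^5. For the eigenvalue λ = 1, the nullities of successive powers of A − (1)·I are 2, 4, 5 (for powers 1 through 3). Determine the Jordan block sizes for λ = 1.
Block sizes for λ = 1: [3, 2]

From the dimensions of kernels of powers, the number of Jordan blocks of size at least j is d_j − d_{j−1} where d_j = dim ker(N^j) (with d_0 = 0). Computing the differences gives [2, 2, 1].
The number of blocks of size exactly k is (#blocks of size ≥ k) − (#blocks of size ≥ k + 1), so the partition is: 1 block(s) of size 2, 1 block(s) of size 3.
In nonincreasing order the block sizes are [3, 2].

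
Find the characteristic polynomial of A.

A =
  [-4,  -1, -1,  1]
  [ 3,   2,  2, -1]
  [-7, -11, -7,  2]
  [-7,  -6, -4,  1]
x^4 + 8*x^3 + 24*x^2 + 32*x + 16

Expanding det(x·I − A) (e.g. by cofactor expansion or by noting that A is similar to its Jordan form J, which has the same characteristic polynomial as A) gives
  χ_A(x) = x^4 + 8*x^3 + 24*x^2 + 32*x + 16
which factors as (x + 2)^4. The eigenvalues (with algebraic multiplicities) are λ = -2 with multiplicity 4.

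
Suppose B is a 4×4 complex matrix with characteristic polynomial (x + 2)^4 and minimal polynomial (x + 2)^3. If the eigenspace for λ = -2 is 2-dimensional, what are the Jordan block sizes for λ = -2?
Block sizes for λ = -2: [3, 1]

Step 1 — from the characteristic polynomial, algebraic multiplicity of λ = -2 is 4. From dim ker(B − (-2)·I) = 2, there are exactly 2 Jordan blocks for λ = -2.
Step 2 — from the minimal polynomial, the factor (x + 2)^3 tells us the largest block for λ = -2 has size 3.
Step 3 — with total size 4, 2 blocks, and largest block 3, the block sizes (in nonincreasing order) are [3, 1].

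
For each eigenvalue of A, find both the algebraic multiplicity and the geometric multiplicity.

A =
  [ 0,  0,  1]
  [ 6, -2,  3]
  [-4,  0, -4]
λ = -2: alg = 3, geom = 2

Step 1 — factor the characteristic polynomial to read off the algebraic multiplicities:
  χ_A(x) = (x + 2)^3

Step 2 — compute geometric multiplicities via the rank-nullity identity g(λ) = n − rank(A − λI):
  rank(A − (-2)·I) = 1, so dim ker(A − (-2)·I) = n − 1 = 2

Summary:
  λ = -2: algebraic multiplicity = 3, geometric multiplicity = 2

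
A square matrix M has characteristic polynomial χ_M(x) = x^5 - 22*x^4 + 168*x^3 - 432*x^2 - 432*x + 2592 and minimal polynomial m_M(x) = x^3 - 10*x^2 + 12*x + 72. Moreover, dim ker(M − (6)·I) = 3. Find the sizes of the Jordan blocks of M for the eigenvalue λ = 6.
Block sizes for λ = 6: [2, 1, 1]

Step 1 — from the characteristic polynomial, algebraic multiplicity of λ = 6 is 4. From dim ker(M − (6)·I) = 3, there are exactly 3 Jordan blocks for λ = 6.
Step 2 — from the minimal polynomial, the factor (x − 6)^2 tells us the largest block for λ = 6 has size 2.
Step 3 — with total size 4, 3 blocks, and largest block 2, the block sizes (in nonincreasing order) are [2, 1, 1].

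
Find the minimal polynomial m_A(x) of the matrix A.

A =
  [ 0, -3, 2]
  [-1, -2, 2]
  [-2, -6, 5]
x^2 - 2*x + 1

The characteristic polynomial is χ_A(x) = (x - 1)^3, so the eigenvalues are known. The minimal polynomial is
  m_A(x) = Π_λ (x − λ)^{k_λ}
where k_λ is the size of the *largest* Jordan block for λ (equivalently, the smallest k with (A − λI)^k v = 0 for every generalised eigenvector v of λ).

  λ = 1: largest Jordan block has size 2, contributing (x − 1)^2

So m_A(x) = (x - 1)^2 = x^2 - 2*x + 1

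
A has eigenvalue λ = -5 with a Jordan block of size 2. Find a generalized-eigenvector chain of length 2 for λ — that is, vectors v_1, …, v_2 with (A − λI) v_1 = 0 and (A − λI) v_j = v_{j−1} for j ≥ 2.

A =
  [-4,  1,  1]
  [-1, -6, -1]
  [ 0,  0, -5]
A Jordan chain for λ = -5 of length 2:
v_1 = (1, -1, 0)ᵀ
v_2 = (1, 0, 0)ᵀ

Let N = A − (-5)·I. We want v_2 with N^2 v_2 = 0 but N^1 v_2 ≠ 0; then v_{j-1} := N · v_j for j = 2, …, 2.

Pick v_2 = (1, 0, 0)ᵀ.
Then v_1 = N · v_2 = (1, -1, 0)ᵀ.

Sanity check: (A − (-5)·I) v_1 = (0, 0, 0)ᵀ = 0. ✓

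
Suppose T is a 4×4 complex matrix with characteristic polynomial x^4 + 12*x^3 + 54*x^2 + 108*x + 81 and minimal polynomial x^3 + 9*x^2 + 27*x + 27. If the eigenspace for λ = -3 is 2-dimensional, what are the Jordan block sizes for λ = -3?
Block sizes for λ = -3: [3, 1]

Step 1 — from the characteristic polynomial, algebraic multiplicity of λ = -3 is 4. From dim ker(T − (-3)·I) = 2, there are exactly 2 Jordan blocks for λ = -3.
Step 2 — from the minimal polynomial, the factor (x + 3)^3 tells us the largest block for λ = -3 has size 3.
Step 3 — with total size 4, 2 blocks, and largest block 3, the block sizes (in nonincreasing order) are [3, 1].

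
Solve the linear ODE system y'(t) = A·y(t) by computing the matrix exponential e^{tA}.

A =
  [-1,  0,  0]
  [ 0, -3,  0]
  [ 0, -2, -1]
e^{tA} =
  [exp(-t), 0, 0]
  [0, exp(-3*t), 0]
  [0, -exp(-t) + exp(-3*t), exp(-t)]

Strategy: write A = P · J · P⁻¹ where J is a Jordan canonical form, so e^{tA} = P · e^{tJ} · P⁻¹, and e^{tJ} can be computed block-by-block.

A has Jordan form
J =
  [-3,  0,  0]
  [ 0, -1,  0]
  [ 0,  0, -1]
(up to reordering of blocks).

Per-block formulas:
  For a 1×1 block at λ = -3: exp(t · [-3]) = [e^(-3t)].
  For a 1×1 block at λ = -1: exp(t · [-1]) = [e^(-1t)].

After assembling e^{tJ} and conjugating by P, we get:

e^{tA} =
  [exp(-t), 0, 0]
  [0, exp(-3*t), 0]
  [0, -exp(-t) + exp(-3*t), exp(-t)]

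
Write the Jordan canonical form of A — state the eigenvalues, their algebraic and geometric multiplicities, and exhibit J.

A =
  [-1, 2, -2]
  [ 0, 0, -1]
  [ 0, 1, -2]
J_2(-1) ⊕ J_1(-1)

The characteristic polynomial is
  det(x·I − A) = x^3 + 3*x^2 + 3*x + 1 = (x + 1)^3

Eigenvalues and multiplicities (the geometric multiplicity of λ is n − rank(A − λI), which equals the number of Jordan blocks for λ):
  λ = -1: algebraic multiplicity = 3, geometric multiplicity = 2

Determining the block sizes for each eigenvalue:
  λ = -1: 2 blocks summing to 3 forces exactly one block of size 2 and the rest size 1 → block sizes [2, 1]

Assembling the blocks gives a Jordan form
J =
  [-1,  1,  0]
  [ 0, -1,  0]
  [ 0,  0, -1]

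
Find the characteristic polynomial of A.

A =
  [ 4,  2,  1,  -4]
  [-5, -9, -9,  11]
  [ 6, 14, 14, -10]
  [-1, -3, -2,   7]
x^4 - 16*x^3 + 96*x^2 - 256*x + 256

Expanding det(x·I − A) (e.g. by cofactor expansion or by noting that A is similar to its Jordan form J, which has the same characteristic polynomial as A) gives
  χ_A(x) = x^4 - 16*x^3 + 96*x^2 - 256*x + 256
which factors as (x - 4)^4. The eigenvalues (with algebraic multiplicities) are λ = 4 with multiplicity 4.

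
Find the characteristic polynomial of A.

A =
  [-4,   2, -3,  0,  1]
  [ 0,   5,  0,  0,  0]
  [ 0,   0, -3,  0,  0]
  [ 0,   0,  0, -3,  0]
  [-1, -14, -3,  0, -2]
x^5 + 7*x^4 - 6*x^3 - 162*x^2 - 459*x - 405

Expanding det(x·I − A) (e.g. by cofactor expansion or by noting that A is similar to its Jordan form J, which has the same characteristic polynomial as A) gives
  χ_A(x) = x^5 + 7*x^4 - 6*x^3 - 162*x^2 - 459*x - 405
which factors as (x - 5)*(x + 3)^4. The eigenvalues (with algebraic multiplicities) are λ = -3 with multiplicity 4, λ = 5 with multiplicity 1.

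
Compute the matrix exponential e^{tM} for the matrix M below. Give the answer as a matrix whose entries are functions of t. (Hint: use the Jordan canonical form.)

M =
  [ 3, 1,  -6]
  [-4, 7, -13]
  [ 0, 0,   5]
e^{tM} =
  [-2*t*exp(5*t) + exp(5*t), t*exp(5*t), -t^2*exp(5*t)/2 - 6*t*exp(5*t)]
  [-4*t*exp(5*t), 2*t*exp(5*t) + exp(5*t), -t^2*exp(5*t) - 13*t*exp(5*t)]
  [0, 0, exp(5*t)]

Strategy: write M = P · J · P⁻¹ where J is a Jordan canonical form, so e^{tM} = P · e^{tJ} · P⁻¹, and e^{tJ} can be computed block-by-block.

M has Jordan form
J =
  [5, 1, 0]
  [0, 5, 1]
  [0, 0, 5]
(up to reordering of blocks).

Per-block formulas:
  For a 3×3 Jordan block J_3(5): exp(t · J_3(5)) = e^(5t)·(I + t·N + (t^2/2)·N^2), where N is the 3×3 nilpotent shift.

After assembling e^{tJ} and conjugating by P, we get:

e^{tM} =
  [-2*t*exp(5*t) + exp(5*t), t*exp(5*t), -t^2*exp(5*t)/2 - 6*t*exp(5*t)]
  [-4*t*exp(5*t), 2*t*exp(5*t) + exp(5*t), -t^2*exp(5*t) - 13*t*exp(5*t)]
  [0, 0, exp(5*t)]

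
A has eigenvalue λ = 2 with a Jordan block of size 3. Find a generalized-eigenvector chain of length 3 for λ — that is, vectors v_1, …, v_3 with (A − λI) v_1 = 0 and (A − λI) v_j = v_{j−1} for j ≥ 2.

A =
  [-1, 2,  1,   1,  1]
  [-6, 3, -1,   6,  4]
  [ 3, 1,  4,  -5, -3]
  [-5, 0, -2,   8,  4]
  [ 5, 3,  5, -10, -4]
A Jordan chain for λ = 2 of length 3:
v_1 = (0, -1, 1, -1, 2)ᵀ
v_2 = (-3, -6, 3, -5, 5)ᵀ
v_3 = (1, 0, 0, 0, 0)ᵀ

Let N = A − (2)·I. We want v_3 with N^3 v_3 = 0 but N^2 v_3 ≠ 0; then v_{j-1} := N · v_j for j = 3, …, 2.

Pick v_3 = (1, 0, 0, 0, 0)ᵀ.
Then v_2 = N · v_3 = (-3, -6, 3, -5, 5)ᵀ.
Then v_1 = N · v_2 = (0, -1, 1, -1, 2)ᵀ.

Sanity check: (A − (2)·I) v_1 = (0, 0, 0, 0, 0)ᵀ = 0. ✓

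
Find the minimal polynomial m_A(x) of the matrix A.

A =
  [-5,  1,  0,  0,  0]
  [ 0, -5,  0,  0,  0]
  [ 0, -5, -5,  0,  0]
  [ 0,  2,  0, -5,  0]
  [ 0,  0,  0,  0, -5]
x^2 + 10*x + 25

The characteristic polynomial is χ_A(x) = (x + 5)^5, so the eigenvalues are known. The minimal polynomial is
  m_A(x) = Π_λ (x − λ)^{k_λ}
where k_λ is the size of the *largest* Jordan block for λ (equivalently, the smallest k with (A − λI)^k v = 0 for every generalised eigenvector v of λ).

  λ = -5: largest Jordan block has size 2, contributing (x + 5)^2

So m_A(x) = (x + 5)^2 = x^2 + 10*x + 25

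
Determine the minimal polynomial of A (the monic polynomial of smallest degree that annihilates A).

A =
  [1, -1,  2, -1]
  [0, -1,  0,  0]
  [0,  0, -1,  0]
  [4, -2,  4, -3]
x^2 + 2*x + 1

The characteristic polynomial is χ_A(x) = (x + 1)^4, so the eigenvalues are known. The minimal polynomial is
  m_A(x) = Π_λ (x − λ)^{k_λ}
where k_λ is the size of the *largest* Jordan block for λ (equivalently, the smallest k with (A − λI)^k v = 0 for every generalised eigenvector v of λ).

  λ = -1: largest Jordan block has size 2, contributing (x + 1)^2

So m_A(x) = (x + 1)^2 = x^2 + 2*x + 1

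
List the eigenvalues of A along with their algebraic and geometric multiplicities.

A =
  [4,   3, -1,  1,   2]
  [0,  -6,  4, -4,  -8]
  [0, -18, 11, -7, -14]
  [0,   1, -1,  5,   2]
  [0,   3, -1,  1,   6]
λ = 4: alg = 5, geom = 3

Step 1 — factor the characteristic polynomial to read off the algebraic multiplicities:
  χ_A(x) = (x - 4)^5

Step 2 — compute geometric multiplicities via the rank-nullity identity g(λ) = n − rank(A − λI):
  rank(A − (4)·I) = 2, so dim ker(A − (4)·I) = n − 2 = 3

Summary:
  λ = 4: algebraic multiplicity = 5, geometric multiplicity = 3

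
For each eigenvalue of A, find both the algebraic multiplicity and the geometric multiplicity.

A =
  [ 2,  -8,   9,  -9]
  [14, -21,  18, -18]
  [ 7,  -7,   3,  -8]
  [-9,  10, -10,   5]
λ = -5: alg = 3, geom = 1; λ = 4: alg = 1, geom = 1

Step 1 — factor the characteristic polynomial to read off the algebraic multiplicities:
  χ_A(x) = (x - 4)*(x + 5)^3

Step 2 — compute geometric multiplicities via the rank-nullity identity g(λ) = n − rank(A − λI):
  rank(A − (-5)·I) = 3, so dim ker(A − (-5)·I) = n − 3 = 1
  rank(A − (4)·I) = 3, so dim ker(A − (4)·I) = n − 3 = 1

Summary:
  λ = -5: algebraic multiplicity = 3, geometric multiplicity = 1
  λ = 4: algebraic multiplicity = 1, geometric multiplicity = 1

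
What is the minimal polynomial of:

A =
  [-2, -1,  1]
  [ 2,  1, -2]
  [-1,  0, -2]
x^3 + 3*x^2 + 3*x + 1

The characteristic polynomial is χ_A(x) = (x + 1)^3, so the eigenvalues are known. The minimal polynomial is
  m_A(x) = Π_λ (x − λ)^{k_λ}
where k_λ is the size of the *largest* Jordan block for λ (equivalently, the smallest k with (A − λI)^k v = 0 for every generalised eigenvector v of λ).

  λ = -1: largest Jordan block has size 3, contributing (x + 1)^3

So m_A(x) = (x + 1)^3 = x^3 + 3*x^2 + 3*x + 1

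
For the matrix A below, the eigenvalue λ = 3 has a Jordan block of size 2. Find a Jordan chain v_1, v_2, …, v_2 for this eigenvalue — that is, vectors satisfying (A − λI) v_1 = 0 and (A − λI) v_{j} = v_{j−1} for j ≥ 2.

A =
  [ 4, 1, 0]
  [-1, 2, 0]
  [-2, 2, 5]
A Jordan chain for λ = 3 of length 2:
v_1 = (1, -1, 2)ᵀ
v_2 = (0, 1, 0)ᵀ

Let N = A − (3)·I. We want v_2 with N^2 v_2 = 0 but N^1 v_2 ≠ 0; then v_{j-1} := N · v_j for j = 2, …, 2.

Pick v_2 = (0, 1, 0)ᵀ.
Then v_1 = N · v_2 = (1, -1, 2)ᵀ.

Sanity check: (A − (3)·I) v_1 = (0, 0, 0)ᵀ = 0. ✓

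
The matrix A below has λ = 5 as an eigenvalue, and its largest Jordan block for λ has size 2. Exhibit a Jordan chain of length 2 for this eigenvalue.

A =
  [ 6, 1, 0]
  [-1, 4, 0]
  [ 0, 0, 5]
A Jordan chain for λ = 5 of length 2:
v_1 = (1, -1, 0)ᵀ
v_2 = (1, 0, 0)ᵀ

Let N = A − (5)·I. We want v_2 with N^2 v_2 = 0 but N^1 v_2 ≠ 0; then v_{j-1} := N · v_j for j = 2, …, 2.

Pick v_2 = (1, 0, 0)ᵀ.
Then v_1 = N · v_2 = (1, -1, 0)ᵀ.

Sanity check: (A − (5)·I) v_1 = (0, 0, 0)ᵀ = 0. ✓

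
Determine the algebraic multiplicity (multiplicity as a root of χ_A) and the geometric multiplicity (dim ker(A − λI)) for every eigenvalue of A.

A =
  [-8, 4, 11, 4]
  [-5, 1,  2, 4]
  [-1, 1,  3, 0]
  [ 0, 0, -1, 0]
λ = -4: alg = 1, geom = 1; λ = 0: alg = 3, geom = 1

Step 1 — factor the characteristic polynomial to read off the algebraic multiplicities:
  χ_A(x) = x^3*(x + 4)

Step 2 — compute geometric multiplicities via the rank-nullity identity g(λ) = n − rank(A − λI):
  rank(A − (-4)·I) = 3, so dim ker(A − (-4)·I) = n − 3 = 1
  rank(A − (0)·I) = 3, so dim ker(A − (0)·I) = n − 3 = 1

Summary:
  λ = -4: algebraic multiplicity = 1, geometric multiplicity = 1
  λ = 0: algebraic multiplicity = 3, geometric multiplicity = 1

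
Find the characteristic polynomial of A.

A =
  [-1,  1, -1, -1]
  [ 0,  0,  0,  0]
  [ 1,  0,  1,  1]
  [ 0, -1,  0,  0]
x^4

Expanding det(x·I − A) (e.g. by cofactor expansion or by noting that A is similar to its Jordan form J, which has the same characteristic polynomial as A) gives
  χ_A(x) = x^4
which factors as x^4. The eigenvalues (with algebraic multiplicities) are λ = 0 with multiplicity 4.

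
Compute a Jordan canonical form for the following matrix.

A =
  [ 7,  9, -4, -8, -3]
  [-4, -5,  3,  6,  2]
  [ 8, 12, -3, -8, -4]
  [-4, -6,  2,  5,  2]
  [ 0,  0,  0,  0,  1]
J_3(1) ⊕ J_1(1) ⊕ J_1(1)

The characteristic polynomial is
  det(x·I − A) = x^5 - 5*x^4 + 10*x^3 - 10*x^2 + 5*x - 1 = (x - 1)^5

Eigenvalues and multiplicities (the geometric multiplicity of λ is n − rank(A − λI), which equals the number of Jordan blocks for λ):
  λ = 1: algebraic multiplicity = 5, geometric multiplicity = 3

Determining the block sizes for each eigenvalue:
  λ = 1: with am = 5 and gm = 3, the partition is not yet determined (e.g. several partitions of 5 into 3 parts exist). Let N = A − (1)·I. Computing rank(N^1) = 2, rank(N^2) = 1, rank(N^3) = 0; the number of blocks of size ≥ j is rank(N^{j−1}) − rank(N^j), giving [3, 1, 1]. So we have 1 block(s) of size 3, 2 block(s) of size 1 → block sizes [3, 1, 1]

Assembling the blocks gives a Jordan form
J =
  [1, 1, 0, 0, 0]
  [0, 1, 1, 0, 0]
  [0, 0, 1, 0, 0]
  [0, 0, 0, 1, 0]
  [0, 0, 0, 0, 1]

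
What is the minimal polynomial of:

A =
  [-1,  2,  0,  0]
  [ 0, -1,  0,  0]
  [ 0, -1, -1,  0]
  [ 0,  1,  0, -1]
x^2 + 2*x + 1

The characteristic polynomial is χ_A(x) = (x + 1)^4, so the eigenvalues are known. The minimal polynomial is
  m_A(x) = Π_λ (x − λ)^{k_λ}
where k_λ is the size of the *largest* Jordan block for λ (equivalently, the smallest k with (A − λI)^k v = 0 for every generalised eigenvector v of λ).

  λ = -1: largest Jordan block has size 2, contributing (x + 1)^2

So m_A(x) = (x + 1)^2 = x^2 + 2*x + 1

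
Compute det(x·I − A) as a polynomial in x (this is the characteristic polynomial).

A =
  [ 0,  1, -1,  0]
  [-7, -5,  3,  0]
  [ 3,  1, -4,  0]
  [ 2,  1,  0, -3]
x^4 + 12*x^3 + 54*x^2 + 108*x + 81

Expanding det(x·I − A) (e.g. by cofactor expansion or by noting that A is similar to its Jordan form J, which has the same characteristic polynomial as A) gives
  χ_A(x) = x^4 + 12*x^3 + 54*x^2 + 108*x + 81
which factors as (x + 3)^4. The eigenvalues (with algebraic multiplicities) are λ = -3 with multiplicity 4.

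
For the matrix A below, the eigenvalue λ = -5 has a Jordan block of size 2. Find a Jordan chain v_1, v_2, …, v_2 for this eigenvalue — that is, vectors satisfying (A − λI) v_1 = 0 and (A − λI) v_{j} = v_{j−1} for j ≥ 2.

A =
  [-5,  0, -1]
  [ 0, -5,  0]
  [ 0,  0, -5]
A Jordan chain for λ = -5 of length 2:
v_1 = (-1, 0, 0)ᵀ
v_2 = (0, 0, 1)ᵀ

Let N = A − (-5)·I. We want v_2 with N^2 v_2 = 0 but N^1 v_2 ≠ 0; then v_{j-1} := N · v_j for j = 2, …, 2.

Pick v_2 = (0, 0, 1)ᵀ.
Then v_1 = N · v_2 = (-1, 0, 0)ᵀ.

Sanity check: (A − (-5)·I) v_1 = (0, 0, 0)ᵀ = 0. ✓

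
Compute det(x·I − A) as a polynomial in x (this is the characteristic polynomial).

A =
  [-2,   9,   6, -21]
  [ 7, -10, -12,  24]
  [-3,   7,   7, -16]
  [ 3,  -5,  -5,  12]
x^4 - 7*x^3 + 18*x^2 - 20*x + 8

Expanding det(x·I − A) (e.g. by cofactor expansion or by noting that A is similar to its Jordan form J, which has the same characteristic polynomial as A) gives
  χ_A(x) = x^4 - 7*x^3 + 18*x^2 - 20*x + 8
which factors as (x - 2)^3*(x - 1). The eigenvalues (with algebraic multiplicities) are λ = 1 with multiplicity 1, λ = 2 with multiplicity 3.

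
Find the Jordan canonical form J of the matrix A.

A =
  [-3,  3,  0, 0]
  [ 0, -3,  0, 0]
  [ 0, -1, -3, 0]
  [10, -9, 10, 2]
J_2(-3) ⊕ J_1(-3) ⊕ J_1(2)

The characteristic polynomial is
  det(x·I − A) = x^4 + 7*x^3 + 9*x^2 - 27*x - 54 = (x - 2)*(x + 3)^3

Eigenvalues and multiplicities (the geometric multiplicity of λ is n − rank(A − λI), which equals the number of Jordan blocks for λ):
  λ = -3: algebraic multiplicity = 3, geometric multiplicity = 2
  λ = 2: algebraic multiplicity = 1, geometric multiplicity = 1

Determining the block sizes for each eigenvalue:
  λ = -3: 2 blocks summing to 3 forces exactly one block of size 2 and the rest size 1 → block sizes [2, 1]
  λ = 2: one block (gm = 1), so the single block has size am = 1 → block sizes [1]

Assembling the blocks gives a Jordan form
J =
  [-3,  1,  0, 0]
  [ 0, -3,  0, 0]
  [ 0,  0, -3, 0]
  [ 0,  0,  0, 2]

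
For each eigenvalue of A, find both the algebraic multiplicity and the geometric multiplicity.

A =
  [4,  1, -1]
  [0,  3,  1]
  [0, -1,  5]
λ = 4: alg = 3, geom = 2

Step 1 — factor the characteristic polynomial to read off the algebraic multiplicities:
  χ_A(x) = (x - 4)^3

Step 2 — compute geometric multiplicities via the rank-nullity identity g(λ) = n − rank(A − λI):
  rank(A − (4)·I) = 1, so dim ker(A − (4)·I) = n − 1 = 2

Summary:
  λ = 4: algebraic multiplicity = 3, geometric multiplicity = 2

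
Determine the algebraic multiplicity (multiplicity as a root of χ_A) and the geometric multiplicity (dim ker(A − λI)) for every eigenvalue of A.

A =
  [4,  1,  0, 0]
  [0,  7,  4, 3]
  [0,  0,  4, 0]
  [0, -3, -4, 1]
λ = 4: alg = 4, geom = 2

Step 1 — factor the characteristic polynomial to read off the algebraic multiplicities:
  χ_A(x) = (x - 4)^4

Step 2 — compute geometric multiplicities via the rank-nullity identity g(λ) = n − rank(A − λI):
  rank(A − (4)·I) = 2, so dim ker(A − (4)·I) = n − 2 = 2

Summary:
  λ = 4: algebraic multiplicity = 4, geometric multiplicity = 2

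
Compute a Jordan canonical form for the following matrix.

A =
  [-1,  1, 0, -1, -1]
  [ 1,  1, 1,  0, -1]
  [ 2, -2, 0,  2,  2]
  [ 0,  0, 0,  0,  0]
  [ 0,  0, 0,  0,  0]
J_3(0) ⊕ J_1(0) ⊕ J_1(0)

The characteristic polynomial is
  det(x·I − A) = x^5

Eigenvalues and multiplicities (the geometric multiplicity of λ is n − rank(A − λI), which equals the number of Jordan blocks for λ):
  λ = 0: algebraic multiplicity = 5, geometric multiplicity = 3

Determining the block sizes for each eigenvalue:
  λ = 0: with am = 5 and gm = 3, the partition is not yet determined (e.g. several partitions of 5 into 3 parts exist). Let N = A − (0)·I. Computing rank(N^1) = 2, rank(N^2) = 1, rank(N^3) = 0; the number of blocks of size ≥ j is rank(N^{j−1}) − rank(N^j), giving [3, 1, 1]. So we have 1 block(s) of size 3, 2 block(s) of size 1 → block sizes [3, 1, 1]

Assembling the blocks gives a Jordan form
J =
  [0, 1, 0, 0, 0]
  [0, 0, 1, 0, 0]
  [0, 0, 0, 0, 0]
  [0, 0, 0, 0, 0]
  [0, 0, 0, 0, 0]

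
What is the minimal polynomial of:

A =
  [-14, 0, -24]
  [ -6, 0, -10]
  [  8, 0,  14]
x^3 - 4*x

The characteristic polynomial is χ_A(x) = x*(x - 2)*(x + 2), so the eigenvalues are known. The minimal polynomial is
  m_A(x) = Π_λ (x − λ)^{k_λ}
where k_λ is the size of the *largest* Jordan block for λ (equivalently, the smallest k with (A − λI)^k v = 0 for every generalised eigenvector v of λ).

  λ = -2: largest Jordan block has size 1, contributing (x + 2)
  λ = 0: largest Jordan block has size 1, contributing (x − 0)
  λ = 2: largest Jordan block has size 1, contributing (x − 2)

So m_A(x) = x*(x - 2)*(x + 2) = x^3 - 4*x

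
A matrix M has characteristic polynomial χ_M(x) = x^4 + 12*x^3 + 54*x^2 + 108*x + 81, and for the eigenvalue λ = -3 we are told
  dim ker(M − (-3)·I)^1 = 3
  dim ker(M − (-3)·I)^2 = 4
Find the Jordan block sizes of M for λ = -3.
Block sizes for λ = -3: [2, 1, 1]

From the dimensions of kernels of powers, the number of Jordan blocks of size at least j is d_j − d_{j−1} where d_j = dim ker(N^j) (with d_0 = 0). Computing the differences gives [3, 1].
The number of blocks of size exactly k is (#blocks of size ≥ k) − (#blocks of size ≥ k + 1), so the partition is: 2 block(s) of size 1, 1 block(s) of size 2.
In nonincreasing order the block sizes are [2, 1, 1].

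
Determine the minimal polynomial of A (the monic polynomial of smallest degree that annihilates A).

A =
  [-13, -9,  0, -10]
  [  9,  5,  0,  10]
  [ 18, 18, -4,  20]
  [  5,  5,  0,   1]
x^3 + 7*x^2 + 8*x - 16

The characteristic polynomial is χ_A(x) = (x - 1)*(x + 4)^3, so the eigenvalues are known. The minimal polynomial is
  m_A(x) = Π_λ (x − λ)^{k_λ}
where k_λ is the size of the *largest* Jordan block for λ (equivalently, the smallest k with (A − λI)^k v = 0 for every generalised eigenvector v of λ).

  λ = -4: largest Jordan block has size 2, contributing (x + 4)^2
  λ = 1: largest Jordan block has size 1, contributing (x − 1)

So m_A(x) = (x - 1)*(x + 4)^2 = x^3 + 7*x^2 + 8*x - 16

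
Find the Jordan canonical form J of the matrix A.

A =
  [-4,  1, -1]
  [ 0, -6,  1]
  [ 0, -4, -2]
J_3(-4)

The characteristic polynomial is
  det(x·I − A) = x^3 + 12*x^2 + 48*x + 64 = (x + 4)^3

Eigenvalues and multiplicities (the geometric multiplicity of λ is n − rank(A − λI), which equals the number of Jordan blocks for λ):
  λ = -4: algebraic multiplicity = 3, geometric multiplicity = 1

Determining the block sizes for each eigenvalue:
  λ = -4: one block (gm = 1), so the single block has size am = 3 → block sizes [3]

Assembling the blocks gives a Jordan form
J =
  [-4,  1,  0]
  [ 0, -4,  1]
  [ 0,  0, -4]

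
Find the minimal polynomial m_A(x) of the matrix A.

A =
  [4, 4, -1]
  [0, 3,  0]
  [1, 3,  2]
x^3 - 9*x^2 + 27*x - 27

The characteristic polynomial is χ_A(x) = (x - 3)^3, so the eigenvalues are known. The minimal polynomial is
  m_A(x) = Π_λ (x − λ)^{k_λ}
where k_λ is the size of the *largest* Jordan block for λ (equivalently, the smallest k with (A − λI)^k v = 0 for every generalised eigenvector v of λ).

  λ = 3: largest Jordan block has size 3, contributing (x − 3)^3

So m_A(x) = (x - 3)^3 = x^3 - 9*x^2 + 27*x - 27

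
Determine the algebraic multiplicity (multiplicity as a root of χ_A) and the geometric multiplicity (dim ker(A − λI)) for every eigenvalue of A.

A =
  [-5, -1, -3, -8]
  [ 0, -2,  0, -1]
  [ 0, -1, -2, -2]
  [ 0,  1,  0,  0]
λ = -5: alg = 1, geom = 1; λ = -2: alg = 1, geom = 1; λ = -1: alg = 2, geom = 1

Step 1 — factor the characteristic polynomial to read off the algebraic multiplicities:
  χ_A(x) = (x + 1)^2*(x + 2)*(x + 5)

Step 2 — compute geometric multiplicities via the rank-nullity identity g(λ) = n − rank(A − λI):
  rank(A − (-5)·I) = 3, so dim ker(A − (-5)·I) = n − 3 = 1
  rank(A − (-2)·I) = 3, so dim ker(A − (-2)·I) = n − 3 = 1
  rank(A − (-1)·I) = 3, so dim ker(A − (-1)·I) = n − 3 = 1

Summary:
  λ = -5: algebraic multiplicity = 1, geometric multiplicity = 1
  λ = -2: algebraic multiplicity = 1, geometric multiplicity = 1
  λ = -1: algebraic multiplicity = 2, geometric multiplicity = 1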